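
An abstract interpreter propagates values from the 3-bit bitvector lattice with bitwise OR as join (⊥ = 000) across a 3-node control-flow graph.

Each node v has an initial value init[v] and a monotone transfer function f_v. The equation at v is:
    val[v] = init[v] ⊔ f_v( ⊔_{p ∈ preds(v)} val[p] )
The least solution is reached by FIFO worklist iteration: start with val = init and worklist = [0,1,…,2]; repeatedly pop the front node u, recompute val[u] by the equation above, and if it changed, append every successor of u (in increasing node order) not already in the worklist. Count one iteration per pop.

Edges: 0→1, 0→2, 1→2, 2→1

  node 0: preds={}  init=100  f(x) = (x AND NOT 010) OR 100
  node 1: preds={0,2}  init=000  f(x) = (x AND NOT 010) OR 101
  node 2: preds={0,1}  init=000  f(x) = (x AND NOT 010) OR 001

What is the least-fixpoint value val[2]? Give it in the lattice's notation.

Worklist (4 pops):
  #1 pop 0: in=000 → 100 (no change)
  #2 pop 1: in=100 → 101 (was 000); enqueue []
  #3 pop 2: in=101 → 101 (was 000); enqueue [1]
  #4 pop 1: in=101 → 101 (no change)

Fixpoint:
  val[0] = 100
  val[1] = 101
  val[2] = 101

101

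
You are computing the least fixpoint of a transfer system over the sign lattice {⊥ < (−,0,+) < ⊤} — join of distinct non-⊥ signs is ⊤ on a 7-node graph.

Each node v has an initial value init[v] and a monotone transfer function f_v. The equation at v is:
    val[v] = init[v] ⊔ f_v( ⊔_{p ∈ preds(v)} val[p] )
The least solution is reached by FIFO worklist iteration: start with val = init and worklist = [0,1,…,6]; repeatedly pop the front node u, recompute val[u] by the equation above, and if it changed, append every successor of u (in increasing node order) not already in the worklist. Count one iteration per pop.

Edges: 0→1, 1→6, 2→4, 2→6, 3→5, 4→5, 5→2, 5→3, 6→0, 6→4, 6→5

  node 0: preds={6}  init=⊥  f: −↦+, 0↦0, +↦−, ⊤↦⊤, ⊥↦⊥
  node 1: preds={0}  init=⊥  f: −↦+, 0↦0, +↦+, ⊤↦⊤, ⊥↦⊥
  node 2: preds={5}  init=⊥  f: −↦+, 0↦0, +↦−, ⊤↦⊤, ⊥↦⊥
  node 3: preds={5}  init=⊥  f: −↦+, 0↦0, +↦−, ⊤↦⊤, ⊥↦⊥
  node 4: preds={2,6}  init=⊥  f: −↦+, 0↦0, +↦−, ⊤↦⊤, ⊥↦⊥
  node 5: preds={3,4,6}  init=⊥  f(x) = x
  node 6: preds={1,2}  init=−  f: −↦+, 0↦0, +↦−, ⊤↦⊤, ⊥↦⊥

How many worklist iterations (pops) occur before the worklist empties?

Iteration log — 16 steps:
  step 1. node 0  ⊔preds=−  new=+  old=⊥  +wl: 
  step 2. node 1  ⊔preds=+  new=+  old=⊥  +wl: 
  step 3. node 2  ⊔preds=⊥  new=⊥  stable
  step 4. node 3  ⊔preds=⊥  new=⊥  stable
  step 5. node 4  ⊔preds=−  new=+  old=⊥  +wl: 
  step 6. node 5  ⊔preds=⊤  new=⊤  old=⊥  +wl: 2,3
  step 7. node 6  ⊔preds=+  new=−  stable
  step 8. node 2  ⊔preds=⊤  new=⊤  old=⊥  +wl: 4,6
  step 9. node 3  ⊔preds=⊤  new=⊤  old=⊥  +wl: 5
  step 10. node 4  ⊔preds=⊤  new=⊤  old=+  +wl: 
  step 11. node 6  ⊔preds=⊤  new=⊤  old=−  +wl: 0,4
  step 12. node 5  ⊔preds=⊤  new=⊤  stable
  step 13. node 0  ⊔preds=⊤  new=⊤  old=+  +wl: 1
  step 14. node 4  ⊔preds=⊤  new=⊤  stable
  step 15. node 1  ⊔preds=⊤  new=⊤  old=+  +wl: 6
  step 16. node 6  ⊔preds=⊤  new=⊤  stable

Least fixpoint reached:
  node 0: ⊤
  node 1: ⊤
  node 2: ⊤
  node 3: ⊤
  node 4: ⊤
  node 5: ⊤
  node 6: ⊤

16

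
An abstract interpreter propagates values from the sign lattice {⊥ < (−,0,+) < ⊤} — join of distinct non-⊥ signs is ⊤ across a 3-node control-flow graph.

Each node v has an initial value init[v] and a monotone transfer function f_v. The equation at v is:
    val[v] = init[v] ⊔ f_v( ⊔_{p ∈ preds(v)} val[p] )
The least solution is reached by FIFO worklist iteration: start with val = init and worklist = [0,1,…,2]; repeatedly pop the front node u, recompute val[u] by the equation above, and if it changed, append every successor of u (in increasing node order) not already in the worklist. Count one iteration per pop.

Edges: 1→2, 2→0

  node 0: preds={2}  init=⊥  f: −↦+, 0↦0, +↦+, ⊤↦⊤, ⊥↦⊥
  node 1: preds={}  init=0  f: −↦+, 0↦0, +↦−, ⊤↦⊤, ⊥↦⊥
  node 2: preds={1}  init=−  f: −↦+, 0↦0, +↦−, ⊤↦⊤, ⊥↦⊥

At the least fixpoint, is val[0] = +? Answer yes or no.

no

Iteration log — 4 steps:
  step 1. node 0  ⊔preds=−  new=+  old=⊥  +wl: 
  step 2. node 1  ⊔preds=⊥  new=0  stable
  step 3. node 2  ⊔preds=0  new=⊤  old=−  +wl: 0
  step 4. node 0  ⊔preds=⊤  new=⊤  old=+  +wl: 

Least fixpoint reached:
  node 0: ⊤
  node 1: 0
  node 2: ⊤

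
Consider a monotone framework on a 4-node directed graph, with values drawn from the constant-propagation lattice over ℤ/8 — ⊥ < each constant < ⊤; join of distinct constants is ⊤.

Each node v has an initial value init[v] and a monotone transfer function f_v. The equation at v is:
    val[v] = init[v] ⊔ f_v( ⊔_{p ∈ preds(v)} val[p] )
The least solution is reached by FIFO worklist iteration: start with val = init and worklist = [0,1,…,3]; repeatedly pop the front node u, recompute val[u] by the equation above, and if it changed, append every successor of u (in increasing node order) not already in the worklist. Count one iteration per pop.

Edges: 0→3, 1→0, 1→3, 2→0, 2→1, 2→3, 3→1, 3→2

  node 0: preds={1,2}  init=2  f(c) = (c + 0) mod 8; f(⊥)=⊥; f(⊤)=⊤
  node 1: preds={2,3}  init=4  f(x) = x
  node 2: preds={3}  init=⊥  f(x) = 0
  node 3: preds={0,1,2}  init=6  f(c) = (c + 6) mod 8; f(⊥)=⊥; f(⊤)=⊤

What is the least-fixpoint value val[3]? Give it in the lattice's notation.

⊤

Trace (7 dequeues):
  [1] u=0 | in 4 | out ⊤ | prev 2 | push {}
  [2] u=1 | in 6 | out ⊤ | prev 4 | push {0}
  [3] u=2 | in 6 | out 0 | prev ⊥ | push {1}
  [4] u=3 | in ⊤ | out ⊤ | prev 6 | push {2}
  [5] u=0 | in ⊤ | out ⊤ | ==
  [6] u=1 | in ⊤ | out ⊤ | ==
  [7] u=2 | in ⊤ | out 0 | ==

Converged values:
  [0] ⊤
  [1] ⊤
  [2] 0
  [3] ⊤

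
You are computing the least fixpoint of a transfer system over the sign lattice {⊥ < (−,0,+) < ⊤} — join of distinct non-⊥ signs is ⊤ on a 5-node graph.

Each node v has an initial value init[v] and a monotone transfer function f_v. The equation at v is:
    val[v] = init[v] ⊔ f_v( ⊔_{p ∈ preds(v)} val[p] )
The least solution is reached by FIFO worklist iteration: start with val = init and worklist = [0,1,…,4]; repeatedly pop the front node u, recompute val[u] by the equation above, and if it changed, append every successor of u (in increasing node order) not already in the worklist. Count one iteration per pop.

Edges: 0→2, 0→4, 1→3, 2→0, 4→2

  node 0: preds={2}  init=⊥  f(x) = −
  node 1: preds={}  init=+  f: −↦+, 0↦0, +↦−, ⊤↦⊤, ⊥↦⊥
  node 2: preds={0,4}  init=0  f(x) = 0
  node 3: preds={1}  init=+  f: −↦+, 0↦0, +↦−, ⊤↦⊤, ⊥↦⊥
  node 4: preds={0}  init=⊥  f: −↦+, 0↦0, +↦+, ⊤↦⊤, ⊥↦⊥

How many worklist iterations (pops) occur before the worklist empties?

6

Iteration log — 6 steps:
  step 1. node 0  ⊔preds=0  new=−  old=⊥  +wl: 
  step 2. node 1  ⊔preds=⊥  new=+  stable
  step 3. node 2  ⊔preds=−  new=0  stable
  step 4. node 3  ⊔preds=+  new=⊤  old=+  +wl: 
  step 5. node 4  ⊔preds=−  new=+  old=⊥  +wl: 2
  step 6. node 2  ⊔preds=⊤  new=0  stable

Least fixpoint reached:
  node 0: −
  node 1: +
  node 2: 0
  node 3: ⊤
  node 4: +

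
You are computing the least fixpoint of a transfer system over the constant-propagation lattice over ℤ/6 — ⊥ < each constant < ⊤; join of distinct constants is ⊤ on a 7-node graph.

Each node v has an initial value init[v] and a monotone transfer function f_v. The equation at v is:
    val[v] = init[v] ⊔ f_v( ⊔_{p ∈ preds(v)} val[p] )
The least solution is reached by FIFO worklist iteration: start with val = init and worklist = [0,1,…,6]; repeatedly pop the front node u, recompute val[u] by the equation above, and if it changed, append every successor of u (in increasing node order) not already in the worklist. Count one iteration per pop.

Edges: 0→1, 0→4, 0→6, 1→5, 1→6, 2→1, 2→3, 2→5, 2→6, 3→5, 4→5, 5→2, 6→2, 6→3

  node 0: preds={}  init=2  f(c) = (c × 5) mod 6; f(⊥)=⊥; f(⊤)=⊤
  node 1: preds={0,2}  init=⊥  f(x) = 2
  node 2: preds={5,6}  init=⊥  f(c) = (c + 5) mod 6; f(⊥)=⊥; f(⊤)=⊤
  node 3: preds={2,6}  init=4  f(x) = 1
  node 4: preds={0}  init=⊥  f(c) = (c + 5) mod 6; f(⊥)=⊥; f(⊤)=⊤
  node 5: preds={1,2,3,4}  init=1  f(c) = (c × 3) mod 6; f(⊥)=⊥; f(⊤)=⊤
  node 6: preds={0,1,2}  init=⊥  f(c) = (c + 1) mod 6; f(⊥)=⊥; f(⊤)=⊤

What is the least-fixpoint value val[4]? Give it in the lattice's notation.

Trace (13 dequeues):
  [1] u=0 | in ⊥ | out 2 | ==
  [2] u=1 | in 2 | out 2 | prev ⊥ | push {}
  [3] u=2 | in 1 | out 0 | prev ⊥ | push {1}
  [4] u=3 | in 0 | out ⊤ | prev 4 | push {}
  [5] u=4 | in 2 | out 1 | prev ⊥ | push {}
  [6] u=5 | in ⊤ | out ⊤ | prev 1 | push {2}
  [7] u=6 | in ⊤ | out ⊤ | prev ⊥ | push {3}
  [8] u=1 | in ⊤ | out 2 | ==
  [9] u=2 | in ⊤ | out ⊤ | prev 0 | push {1,5,6}
  [10] u=3 | in ⊤ | out ⊤ | ==
  [11] u=1 | in ⊤ | out 2 | ==
  [12] u=5 | in ⊤ | out ⊤ | ==
  [13] u=6 | in ⊤ | out ⊤ | ==

Converged values:
  [0] 2
  [1] 2
  [2] ⊤
  [3] ⊤
  [4] 1
  [5] ⊤
  [6] ⊤

1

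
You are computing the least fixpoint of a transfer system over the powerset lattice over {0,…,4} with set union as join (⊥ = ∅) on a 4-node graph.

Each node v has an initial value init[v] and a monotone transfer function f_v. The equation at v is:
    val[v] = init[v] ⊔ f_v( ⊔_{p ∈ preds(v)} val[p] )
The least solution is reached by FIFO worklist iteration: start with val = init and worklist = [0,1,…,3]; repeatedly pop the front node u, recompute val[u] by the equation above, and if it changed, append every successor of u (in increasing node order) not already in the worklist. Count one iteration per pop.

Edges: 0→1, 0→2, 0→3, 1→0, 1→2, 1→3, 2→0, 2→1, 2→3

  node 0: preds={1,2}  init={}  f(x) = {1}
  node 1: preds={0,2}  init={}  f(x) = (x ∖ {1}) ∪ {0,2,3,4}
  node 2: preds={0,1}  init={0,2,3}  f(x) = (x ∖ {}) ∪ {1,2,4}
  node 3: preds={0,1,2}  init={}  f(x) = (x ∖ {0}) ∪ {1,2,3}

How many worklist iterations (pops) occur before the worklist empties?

Iteration log — 6 steps:
  step 1. node 0  ⊔preds={0,2,3}  new={1}  old={}  +wl: 
  step 2. node 1  ⊔preds={0,1,2,3}  new={0,2,3,4}  old={}  +wl: 0
  step 3. node 2  ⊔preds={0,1,2,3,4}  new={0,1,2,3,4}  old={0,2,3}  +wl: 1
  step 4. node 3  ⊔preds={0,1,2,3,4}  new={1,2,3,4}  old={}  +wl: 
  step 5. node 0  ⊔preds={0,1,2,3,4}  new={1}  stable
  step 6. node 1  ⊔preds={0,1,2,3,4}  new={0,2,3,4}  stable

Least fixpoint reached:
  node 0: {1}
  node 1: {0,2,3,4}
  node 2: {0,1,2,3,4}
  node 3: {1,2,3,4}

6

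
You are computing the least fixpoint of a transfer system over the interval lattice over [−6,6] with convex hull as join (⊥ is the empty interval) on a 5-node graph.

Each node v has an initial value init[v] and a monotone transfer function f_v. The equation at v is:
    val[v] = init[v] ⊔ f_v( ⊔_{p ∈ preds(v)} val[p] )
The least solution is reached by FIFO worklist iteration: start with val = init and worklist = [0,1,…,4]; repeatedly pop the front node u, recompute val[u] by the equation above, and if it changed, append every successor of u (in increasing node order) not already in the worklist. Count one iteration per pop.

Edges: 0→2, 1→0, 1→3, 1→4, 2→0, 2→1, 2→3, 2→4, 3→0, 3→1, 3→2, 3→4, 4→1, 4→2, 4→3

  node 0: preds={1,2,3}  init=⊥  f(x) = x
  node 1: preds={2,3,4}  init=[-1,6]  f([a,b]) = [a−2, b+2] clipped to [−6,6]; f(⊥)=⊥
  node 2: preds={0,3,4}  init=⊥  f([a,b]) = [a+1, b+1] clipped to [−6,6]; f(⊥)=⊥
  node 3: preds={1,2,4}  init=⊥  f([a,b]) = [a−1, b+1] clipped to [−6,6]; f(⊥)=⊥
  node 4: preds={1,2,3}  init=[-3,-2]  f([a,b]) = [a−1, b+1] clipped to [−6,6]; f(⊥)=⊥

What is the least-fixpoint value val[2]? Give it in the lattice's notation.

[-5,6]

Iteration log — 12 steps:
  step 1. node 0  ⊔preds=[-1,6]  new=[-1,6]  old=⊥  +wl: 
  step 2. node 1  ⊔preds=[-3,-2]  new=[-5,6]  old=[-1,6]  +wl: 0
  step 3. node 2  ⊔preds=[-3,6]  new=[-2,6]  old=⊥  +wl: 1
  step 4. node 3  ⊔preds=[-5,6]  new=[-6,6]  old=⊥  +wl: 2
  step 5. node 4  ⊔preds=[-6,6]  new=[-6,6]  old=[-3,-2]  +wl: 3
  step 6. node 0  ⊔preds=[-6,6]  new=[-6,6]  old=[-1,6]  +wl: 
  step 7. node 1  ⊔preds=[-6,6]  new=[-6,6]  old=[-5,6]  +wl: 0,4
  step 8. node 2  ⊔preds=[-6,6]  new=[-5,6]  old=[-2,6]  +wl: 1
  step 9. node 3  ⊔preds=[-6,6]  new=[-6,6]  stable
  step 10. node 0  ⊔preds=[-6,6]  new=[-6,6]  stable
  step 11. node 4  ⊔preds=[-6,6]  new=[-6,6]  stable
  step 12. node 1  ⊔preds=[-6,6]  new=[-6,6]  stable

Least fixpoint reached:
  node 0: [-6,6]
  node 1: [-6,6]
  node 2: [-5,6]
  node 3: [-6,6]
  node 4: [-6,6]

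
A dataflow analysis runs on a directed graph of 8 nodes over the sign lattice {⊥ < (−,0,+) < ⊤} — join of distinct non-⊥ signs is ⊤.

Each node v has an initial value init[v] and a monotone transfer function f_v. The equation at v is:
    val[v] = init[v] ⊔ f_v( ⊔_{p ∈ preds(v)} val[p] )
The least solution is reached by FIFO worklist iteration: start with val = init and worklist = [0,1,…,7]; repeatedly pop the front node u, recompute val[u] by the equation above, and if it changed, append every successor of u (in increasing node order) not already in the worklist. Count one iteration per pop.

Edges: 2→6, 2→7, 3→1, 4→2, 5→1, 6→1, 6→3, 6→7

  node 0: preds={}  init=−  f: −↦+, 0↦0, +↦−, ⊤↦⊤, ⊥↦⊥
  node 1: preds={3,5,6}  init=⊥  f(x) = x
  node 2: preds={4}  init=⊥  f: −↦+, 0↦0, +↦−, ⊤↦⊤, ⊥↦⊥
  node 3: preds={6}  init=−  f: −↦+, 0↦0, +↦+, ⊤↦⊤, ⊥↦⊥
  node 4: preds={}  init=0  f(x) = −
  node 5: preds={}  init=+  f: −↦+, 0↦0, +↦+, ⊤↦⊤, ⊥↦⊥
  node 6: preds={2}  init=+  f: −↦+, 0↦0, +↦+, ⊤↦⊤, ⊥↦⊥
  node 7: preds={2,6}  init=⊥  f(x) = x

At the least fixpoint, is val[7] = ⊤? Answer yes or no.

yes

Trace (13 dequeues):
  [1] u=0 | in ⊥ | out − | ==
  [2] u=1 | in ⊤ | out ⊤ | prev ⊥ | push {}
  [3] u=2 | in 0 | out 0 | prev ⊥ | push {}
  [4] u=3 | in + | out ⊤ | prev − | push {1}
  [5] u=4 | in ⊥ | out ⊤ | prev 0 | push {2}
  [6] u=5 | in ⊥ | out + | ==
  [7] u=6 | in 0 | out ⊤ | prev + | push {3}
  [8] u=7 | in ⊤ | out ⊤ | prev ⊥ | push {}
  [9] u=1 | in ⊤ | out ⊤ | ==
  [10] u=2 | in ⊤ | out ⊤ | prev 0 | push {6,7}
  [11] u=3 | in ⊤ | out ⊤ | ==
  [12] u=6 | in ⊤ | out ⊤ | ==
  [13] u=7 | in ⊤ | out ⊤ | ==

Converged values:
  [0] −
  [1] ⊤
  [2] ⊤
  [3] ⊤
  [4] ⊤
  [5] +
  [6] ⊤
  [7] ⊤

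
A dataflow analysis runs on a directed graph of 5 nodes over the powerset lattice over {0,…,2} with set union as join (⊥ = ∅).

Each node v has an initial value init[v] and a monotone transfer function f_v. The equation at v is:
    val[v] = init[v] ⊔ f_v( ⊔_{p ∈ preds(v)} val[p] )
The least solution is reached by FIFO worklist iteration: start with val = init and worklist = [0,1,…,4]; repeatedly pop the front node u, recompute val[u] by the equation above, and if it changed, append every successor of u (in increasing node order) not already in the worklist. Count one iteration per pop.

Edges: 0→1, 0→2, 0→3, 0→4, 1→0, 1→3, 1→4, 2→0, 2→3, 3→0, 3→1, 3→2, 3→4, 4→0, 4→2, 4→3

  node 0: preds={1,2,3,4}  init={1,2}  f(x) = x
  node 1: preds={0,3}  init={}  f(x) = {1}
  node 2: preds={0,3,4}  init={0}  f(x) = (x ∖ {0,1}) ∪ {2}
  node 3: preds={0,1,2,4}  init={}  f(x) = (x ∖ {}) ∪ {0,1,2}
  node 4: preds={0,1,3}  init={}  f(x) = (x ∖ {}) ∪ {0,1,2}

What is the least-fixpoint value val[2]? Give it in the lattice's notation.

{0,2}

Trace (9 dequeues):
  [1] u=0 | in {0} | out {0,1,2} | prev {1,2} | push {}
  [2] u=1 | in {0,1,2} | out {1} | prev {} | push {0}
  [3] u=2 | in {0,1,2} | out {0,2} | prev {0} | push {}
  [4] u=3 | in {0,1,2} | out {0,1,2} | prev {} | push {1,2}
  [5] u=4 | in {0,1,2} | out {0,1,2} | prev {} | push {3}
  [6] u=0 | in {0,1,2} | out {0,1,2} | ==
  [7] u=1 | in {0,1,2} | out {1} | ==
  [8] u=2 | in {0,1,2} | out {0,2} | ==
  [9] u=3 | in {0,1,2} | out {0,1,2} | ==

Converged values:
  [0] {0,1,2}
  [1] {1}
  [2] {0,2}
  [3] {0,1,2}
  [4] {0,1,2}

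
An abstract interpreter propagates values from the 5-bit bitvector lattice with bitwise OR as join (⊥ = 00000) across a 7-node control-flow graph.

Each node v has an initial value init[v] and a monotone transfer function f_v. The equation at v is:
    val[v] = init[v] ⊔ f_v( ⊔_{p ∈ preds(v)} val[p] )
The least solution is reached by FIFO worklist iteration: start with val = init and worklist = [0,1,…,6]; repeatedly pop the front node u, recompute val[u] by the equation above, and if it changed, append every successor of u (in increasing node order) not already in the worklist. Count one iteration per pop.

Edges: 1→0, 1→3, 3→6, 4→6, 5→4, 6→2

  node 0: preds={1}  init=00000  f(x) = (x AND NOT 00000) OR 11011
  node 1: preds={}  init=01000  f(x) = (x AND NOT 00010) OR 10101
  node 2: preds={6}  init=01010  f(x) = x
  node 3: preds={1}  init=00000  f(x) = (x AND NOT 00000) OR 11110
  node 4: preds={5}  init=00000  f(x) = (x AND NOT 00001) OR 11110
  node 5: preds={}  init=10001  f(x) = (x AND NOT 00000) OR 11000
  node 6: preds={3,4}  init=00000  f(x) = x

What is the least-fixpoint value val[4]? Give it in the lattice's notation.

11110

Trace (10 dequeues):
  [1] u=0 | in 01000 | out 11011 | prev 00000 | push {}
  [2] u=1 | in 00000 | out 11101 | prev 01000 | push {0}
  [3] u=2 | in 00000 | out 01010 | ==
  [4] u=3 | in 11101 | out 11111 | prev 00000 | push {}
  [5] u=4 | in 10001 | out 11110 | prev 00000 | push {}
  [6] u=5 | in 00000 | out 11001 | prev 10001 | push {4}
  [7] u=6 | in 11111 | out 11111 | prev 00000 | push {2}
  [8] u=0 | in 11101 | out 11111 | prev 11011 | push {}
  [9] u=4 | in 11001 | out 11110 | ==
  [10] u=2 | in 11111 | out 11111 | prev 01010 | push {}

Converged values:
  [0] 11111
  [1] 11101
  [2] 11111
  [3] 11111
  [4] 11110
  [5] 11001
  [6] 11111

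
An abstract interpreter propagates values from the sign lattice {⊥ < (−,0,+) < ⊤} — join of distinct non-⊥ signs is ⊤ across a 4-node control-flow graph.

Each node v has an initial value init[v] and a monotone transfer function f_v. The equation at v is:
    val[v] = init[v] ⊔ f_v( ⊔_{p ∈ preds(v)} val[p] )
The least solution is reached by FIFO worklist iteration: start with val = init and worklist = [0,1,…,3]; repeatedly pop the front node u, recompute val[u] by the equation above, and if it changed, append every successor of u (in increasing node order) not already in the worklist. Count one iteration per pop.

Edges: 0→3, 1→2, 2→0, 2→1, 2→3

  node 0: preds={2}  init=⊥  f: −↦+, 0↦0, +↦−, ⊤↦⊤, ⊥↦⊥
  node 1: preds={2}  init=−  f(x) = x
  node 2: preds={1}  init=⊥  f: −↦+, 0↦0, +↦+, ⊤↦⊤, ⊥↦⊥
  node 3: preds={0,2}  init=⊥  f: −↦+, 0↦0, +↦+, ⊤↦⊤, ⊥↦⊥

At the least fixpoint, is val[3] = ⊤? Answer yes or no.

Worklist (11 pops):
  #1 pop 0: in=⊥ → ⊥ (no change)
  #2 pop 1: in=⊥ → − (no change)
  #3 pop 2: in=− → + (was ⊥); enqueue [0,1]
  #4 pop 3: in=+ → + (was ⊥); enqueue []
  #5 pop 0: in=+ → − (was ⊥); enqueue [3]
  #6 pop 1: in=+ → ⊤ (was −); enqueue [2]
  #7 pop 3: in=⊤ → ⊤ (was +); enqueue []
  #8 pop 2: in=⊤ → ⊤ (was +); enqueue [0,1,3]
  #9 pop 0: in=⊤ → ⊤ (was −); enqueue []
  #10 pop 1: in=⊤ → ⊤ (no change)
  #11 pop 3: in=⊤ → ⊤ (no change)

Fixpoint:
  val[0] = ⊤
  val[1] = ⊤
  val[2] = ⊤
  val[3] = ⊤

yes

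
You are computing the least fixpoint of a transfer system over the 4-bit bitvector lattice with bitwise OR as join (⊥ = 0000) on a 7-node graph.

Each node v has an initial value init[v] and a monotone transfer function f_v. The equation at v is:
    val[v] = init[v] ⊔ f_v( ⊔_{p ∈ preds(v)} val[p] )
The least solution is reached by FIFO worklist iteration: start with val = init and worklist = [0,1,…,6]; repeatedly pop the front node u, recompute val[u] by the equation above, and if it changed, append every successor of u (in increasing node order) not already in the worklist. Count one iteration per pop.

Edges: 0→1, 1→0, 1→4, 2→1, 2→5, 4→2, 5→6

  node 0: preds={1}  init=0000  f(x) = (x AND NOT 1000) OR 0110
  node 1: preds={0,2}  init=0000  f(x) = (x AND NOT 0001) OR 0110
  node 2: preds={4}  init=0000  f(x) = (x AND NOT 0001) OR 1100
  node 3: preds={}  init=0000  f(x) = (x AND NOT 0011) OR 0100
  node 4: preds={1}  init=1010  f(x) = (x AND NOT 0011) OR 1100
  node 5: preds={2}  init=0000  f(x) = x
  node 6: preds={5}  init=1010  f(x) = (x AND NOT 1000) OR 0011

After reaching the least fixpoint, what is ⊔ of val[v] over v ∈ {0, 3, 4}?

Trace (12 dequeues):
  [1] u=0 | in 0000 | out 0110 | prev 0000 | push {}
  [2] u=1 | in 0110 | out 0110 | prev 0000 | push {0}
  [3] u=2 | in 1010 | out 1110 | prev 0000 | push {1}
  [4] u=3 | in 0000 | out 0100 | prev 0000 | push {}
  [5] u=4 | in 0110 | out 1110 | prev 1010 | push {2}
  [6] u=5 | in 1110 | out 1110 | prev 0000 | push {}
  [7] u=6 | in 1110 | out 1111 | prev 1010 | push {}
  [8] u=0 | in 0110 | out 0110 | ==
  [9] u=1 | in 1110 | out 1110 | prev 0110 | push {0,4}
  [10] u=2 | in 1110 | out 1110 | ==
  [11] u=0 | in 1110 | out 0110 | ==
  [12] u=4 | in 1110 | out 1110 | ==

Converged values:
  [0] 0110
  [1] 1110
  [2] 1110
  [3] 0100
  [4] 1110
  [5] 1110
  [6] 1111

1110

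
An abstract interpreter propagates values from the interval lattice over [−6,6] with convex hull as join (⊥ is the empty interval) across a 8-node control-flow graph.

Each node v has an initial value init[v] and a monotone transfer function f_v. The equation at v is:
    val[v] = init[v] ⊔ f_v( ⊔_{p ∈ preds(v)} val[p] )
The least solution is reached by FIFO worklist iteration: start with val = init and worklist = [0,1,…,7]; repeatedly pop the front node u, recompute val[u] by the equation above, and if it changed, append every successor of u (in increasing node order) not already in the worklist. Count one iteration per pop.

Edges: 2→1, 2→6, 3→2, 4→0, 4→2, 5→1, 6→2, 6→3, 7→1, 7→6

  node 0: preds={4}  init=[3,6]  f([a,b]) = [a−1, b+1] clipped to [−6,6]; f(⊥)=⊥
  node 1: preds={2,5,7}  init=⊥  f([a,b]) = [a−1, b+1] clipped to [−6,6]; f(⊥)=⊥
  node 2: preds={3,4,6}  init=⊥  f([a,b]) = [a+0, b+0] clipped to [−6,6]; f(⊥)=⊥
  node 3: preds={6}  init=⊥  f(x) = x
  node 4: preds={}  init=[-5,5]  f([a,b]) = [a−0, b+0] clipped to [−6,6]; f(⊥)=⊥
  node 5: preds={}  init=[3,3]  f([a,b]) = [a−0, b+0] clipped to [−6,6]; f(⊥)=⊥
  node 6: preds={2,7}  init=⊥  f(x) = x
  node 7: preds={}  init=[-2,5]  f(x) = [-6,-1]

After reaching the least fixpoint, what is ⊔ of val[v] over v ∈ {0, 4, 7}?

Worklist (17 pops):
  #1 pop 0: in=[-5,5] → [-6,6] (was [3,6]); enqueue []
  #2 pop 1: in=[-2,5] → [-3,6] (was ⊥); enqueue []
  #3 pop 2: in=[-5,5] → [-5,5] (was ⊥); enqueue [1]
  #4 pop 3: in=⊥ → ⊥ (no change)
  #5 pop 4: in=⊥ → [-5,5] (no change)
  #6 pop 5: in=⊥ → [3,3] (no change)
  #7 pop 6: in=[-5,5] → [-5,5] (was ⊥); enqueue [2,3]
  #8 pop 7: in=⊥ → [-6,5] (was [-2,5]); enqueue [6]
  #9 pop 1: in=[-6,5] → [-6,6] (was [-3,6]); enqueue []
  #10 pop 2: in=[-5,5] → [-5,5] (no change)
  #11 pop 3: in=[-5,5] → [-5,5] (was ⊥); enqueue [2]
  #12 pop 6: in=[-6,5] → [-6,5] (was [-5,5]); enqueue [3]
  #13 pop 2: in=[-6,5] → [-6,5] (was [-5,5]); enqueue [1,6]
  #14 pop 3: in=[-6,5] → [-6,5] (was [-5,5]); enqueue [2]
  #15 pop 1: in=[-6,5] → [-6,6] (no change)
  #16 pop 6: in=[-6,5] → [-6,5] (no change)
  #17 pop 2: in=[-6,5] → [-6,5] (no change)

Fixpoint:
  val[0] = [-6,6]
  val[1] = [-6,6]
  val[2] = [-6,5]
  val[3] = [-6,5]
  val[4] = [-5,5]
  val[5] = [3,3]
  val[6] = [-6,5]
  val[7] = [-6,5]

[-6,6]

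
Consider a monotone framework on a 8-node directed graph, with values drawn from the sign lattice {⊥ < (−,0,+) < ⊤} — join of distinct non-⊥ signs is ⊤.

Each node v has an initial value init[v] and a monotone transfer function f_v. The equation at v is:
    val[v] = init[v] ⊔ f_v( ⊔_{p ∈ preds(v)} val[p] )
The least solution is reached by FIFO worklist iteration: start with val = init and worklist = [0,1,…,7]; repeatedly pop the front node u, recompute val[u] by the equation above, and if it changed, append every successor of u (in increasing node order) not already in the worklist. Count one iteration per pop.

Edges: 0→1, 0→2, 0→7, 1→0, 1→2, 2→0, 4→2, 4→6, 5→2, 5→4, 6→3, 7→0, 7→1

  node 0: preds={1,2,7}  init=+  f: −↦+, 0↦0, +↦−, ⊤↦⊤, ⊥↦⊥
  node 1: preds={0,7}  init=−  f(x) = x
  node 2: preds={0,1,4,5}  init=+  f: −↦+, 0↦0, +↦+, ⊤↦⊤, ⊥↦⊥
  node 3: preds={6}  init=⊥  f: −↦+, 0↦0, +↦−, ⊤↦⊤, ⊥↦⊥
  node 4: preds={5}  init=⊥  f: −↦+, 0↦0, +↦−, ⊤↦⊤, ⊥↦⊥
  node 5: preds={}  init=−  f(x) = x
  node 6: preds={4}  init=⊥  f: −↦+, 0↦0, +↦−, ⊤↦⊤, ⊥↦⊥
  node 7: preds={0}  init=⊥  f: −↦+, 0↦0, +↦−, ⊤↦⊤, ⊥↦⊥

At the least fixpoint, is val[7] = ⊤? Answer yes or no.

yes

Worklist (12 pops):
  #1 pop 0: in=⊤ → ⊤ (was +); enqueue []
  #2 pop 1: in=⊤ → ⊤ (was −); enqueue [0]
  #3 pop 2: in=⊤ → ⊤ (was +); enqueue []
  #4 pop 3: in=⊥ → ⊥ (no change)
  #5 pop 4: in=− → + (was ⊥); enqueue [2]
  #6 pop 5: in=⊥ → − (no change)
  #7 pop 6: in=+ → − (was ⊥); enqueue [3]
  #8 pop 7: in=⊤ → ⊤ (was ⊥); enqueue [1]
  #9 pop 0: in=⊤ → ⊤ (no change)
  #10 pop 2: in=⊤ → ⊤ (no change)
  #11 pop 3: in=− → + (was ⊥); enqueue []
  #12 pop 1: in=⊤ → ⊤ (no change)

Fixpoint:
  val[0] = ⊤
  val[1] = ⊤
  val[2] = ⊤
  val[3] = +
  val[4] = +
  val[5] = −
  val[6] = −
  val[7] = ⊤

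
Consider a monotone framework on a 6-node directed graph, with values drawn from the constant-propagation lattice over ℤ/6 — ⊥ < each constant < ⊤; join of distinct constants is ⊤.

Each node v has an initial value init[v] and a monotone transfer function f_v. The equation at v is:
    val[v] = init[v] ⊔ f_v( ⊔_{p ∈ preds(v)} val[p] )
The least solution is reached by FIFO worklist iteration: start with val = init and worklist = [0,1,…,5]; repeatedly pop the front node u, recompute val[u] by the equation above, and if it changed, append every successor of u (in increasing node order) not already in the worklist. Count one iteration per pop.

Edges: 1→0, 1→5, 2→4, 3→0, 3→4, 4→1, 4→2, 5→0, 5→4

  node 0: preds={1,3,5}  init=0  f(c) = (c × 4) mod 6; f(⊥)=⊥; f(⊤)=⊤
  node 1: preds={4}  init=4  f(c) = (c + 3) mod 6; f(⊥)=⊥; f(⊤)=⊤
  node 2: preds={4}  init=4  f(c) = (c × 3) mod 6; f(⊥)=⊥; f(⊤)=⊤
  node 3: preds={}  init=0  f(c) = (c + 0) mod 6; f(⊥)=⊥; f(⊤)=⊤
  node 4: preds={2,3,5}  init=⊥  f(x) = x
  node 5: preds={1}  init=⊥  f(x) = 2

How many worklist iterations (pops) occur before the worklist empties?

11

Iteration log — 11 steps:
  step 1. node 0  ⊔preds=⊤  new=⊤  old=0  +wl: 
  step 2. node 1  ⊔preds=⊥  new=4  stable
  step 3. node 2  ⊔preds=⊥  new=4  stable
  step 4. node 3  ⊔preds=⊥  new=0  stable
  step 5. node 4  ⊔preds=⊤  new=⊤  old=⊥  +wl: 1,2
  step 6. node 5  ⊔preds=4  new=2  old=⊥  +wl: 0,4
  step 7. node 1  ⊔preds=⊤  new=⊤  old=4  +wl: 5
  step 8. node 2  ⊔preds=⊤  new=⊤  old=4  +wl: 
  step 9. node 0  ⊔preds=⊤  new=⊤  stable
  step 10. node 4  ⊔preds=⊤  new=⊤  stable
  step 11. node 5  ⊔preds=⊤  new=2  stable

Least fixpoint reached:
  node 0: ⊤
  node 1: ⊤
  node 2: ⊤
  node 3: 0
  node 4: ⊤
  node 5: 2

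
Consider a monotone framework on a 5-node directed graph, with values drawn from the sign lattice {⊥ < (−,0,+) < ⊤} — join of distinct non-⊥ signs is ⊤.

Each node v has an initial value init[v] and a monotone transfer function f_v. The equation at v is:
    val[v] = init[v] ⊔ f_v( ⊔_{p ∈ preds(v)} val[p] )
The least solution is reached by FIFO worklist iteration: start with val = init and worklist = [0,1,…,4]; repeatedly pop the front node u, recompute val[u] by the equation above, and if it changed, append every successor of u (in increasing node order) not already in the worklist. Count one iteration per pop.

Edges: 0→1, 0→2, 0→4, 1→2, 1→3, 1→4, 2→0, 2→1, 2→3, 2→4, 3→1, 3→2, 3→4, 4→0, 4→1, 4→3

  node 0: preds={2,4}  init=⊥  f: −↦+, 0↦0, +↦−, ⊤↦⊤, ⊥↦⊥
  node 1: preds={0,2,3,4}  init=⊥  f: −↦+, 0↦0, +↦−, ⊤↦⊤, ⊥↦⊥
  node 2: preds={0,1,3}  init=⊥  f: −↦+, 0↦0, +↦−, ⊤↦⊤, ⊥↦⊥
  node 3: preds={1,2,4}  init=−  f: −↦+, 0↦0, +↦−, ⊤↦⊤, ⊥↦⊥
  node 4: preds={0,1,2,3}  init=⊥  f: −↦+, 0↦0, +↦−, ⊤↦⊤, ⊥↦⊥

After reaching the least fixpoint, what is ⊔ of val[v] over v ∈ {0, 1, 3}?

⊤

Iteration log — 10 steps:
  step 1. node 0  ⊔preds=⊥  new=⊥  stable
  step 2. node 1  ⊔preds=−  new=+  old=⊥  +wl: 
  step 3. node 2  ⊔preds=⊤  new=⊤  old=⊥  +wl: 0,1
  step 4. node 3  ⊔preds=⊤  new=⊤  old=−  +wl: 2
  step 5. node 4  ⊔preds=⊤  new=⊤  old=⊥  +wl: 3
  step 6. node 0  ⊔preds=⊤  new=⊤  old=⊥  +wl: 4
  step 7. node 1  ⊔preds=⊤  new=⊤  old=+  +wl: 
  step 8. node 2  ⊔preds=⊤  new=⊤  stable
  step 9. node 3  ⊔preds=⊤  new=⊤  stable
  step 10. node 4  ⊔preds=⊤  new=⊤  stable

Least fixpoint reached:
  node 0: ⊤
  node 1: ⊤
  node 2: ⊤
  node 3: ⊤
  node 4: ⊤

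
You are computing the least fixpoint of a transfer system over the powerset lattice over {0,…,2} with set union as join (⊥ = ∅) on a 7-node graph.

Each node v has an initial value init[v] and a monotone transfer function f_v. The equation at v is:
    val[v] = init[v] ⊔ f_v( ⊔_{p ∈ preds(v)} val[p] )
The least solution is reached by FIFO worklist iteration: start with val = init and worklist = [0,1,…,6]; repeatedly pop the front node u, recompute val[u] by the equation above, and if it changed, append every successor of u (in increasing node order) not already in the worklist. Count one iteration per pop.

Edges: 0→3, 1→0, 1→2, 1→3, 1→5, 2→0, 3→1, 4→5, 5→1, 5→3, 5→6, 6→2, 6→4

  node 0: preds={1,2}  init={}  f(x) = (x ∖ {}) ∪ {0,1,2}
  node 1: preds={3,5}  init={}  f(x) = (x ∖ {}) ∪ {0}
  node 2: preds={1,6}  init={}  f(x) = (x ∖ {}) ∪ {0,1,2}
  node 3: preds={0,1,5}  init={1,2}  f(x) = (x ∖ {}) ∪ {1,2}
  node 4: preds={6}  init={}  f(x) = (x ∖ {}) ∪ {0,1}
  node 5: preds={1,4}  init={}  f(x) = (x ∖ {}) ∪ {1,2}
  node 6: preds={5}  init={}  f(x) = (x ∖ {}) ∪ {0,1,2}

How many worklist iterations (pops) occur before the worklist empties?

Worklist (13 pops):
  #1 pop 0: in={} → {0,1,2} (was {}); enqueue []
  #2 pop 1: in={1,2} → {0,1,2} (was {}); enqueue [0]
  #3 pop 2: in={0,1,2} → {0,1,2} (was {}); enqueue []
  #4 pop 3: in={0,1,2} → {0,1,2} (was {1,2}); enqueue [1]
  #5 pop 4: in={} → {0,1} (was {}); enqueue []
  #6 pop 5: in={0,1,2} → {0,1,2} (was {}); enqueue [3]
  #7 pop 6: in={0,1,2} → {0,1,2} (was {}); enqueue [2,4]
  #8 pop 0: in={0,1,2} → {0,1,2} (no change)
  #9 pop 1: in={0,1,2} → {0,1,2} (no change)
  #10 pop 3: in={0,1,2} → {0,1,2} (no change)
  #11 pop 2: in={0,1,2} → {0,1,2} (no change)
  #12 pop 4: in={0,1,2} → {0,1,2} (was {0,1}); enqueue [5]
  #13 pop 5: in={0,1,2} → {0,1,2} (no change)

Fixpoint:
  val[0] = {0,1,2}
  val[1] = {0,1,2}
  val[2] = {0,1,2}
  val[3] = {0,1,2}
  val[4] = {0,1,2}
  val[5] = {0,1,2}
  val[6] = {0,1,2}

13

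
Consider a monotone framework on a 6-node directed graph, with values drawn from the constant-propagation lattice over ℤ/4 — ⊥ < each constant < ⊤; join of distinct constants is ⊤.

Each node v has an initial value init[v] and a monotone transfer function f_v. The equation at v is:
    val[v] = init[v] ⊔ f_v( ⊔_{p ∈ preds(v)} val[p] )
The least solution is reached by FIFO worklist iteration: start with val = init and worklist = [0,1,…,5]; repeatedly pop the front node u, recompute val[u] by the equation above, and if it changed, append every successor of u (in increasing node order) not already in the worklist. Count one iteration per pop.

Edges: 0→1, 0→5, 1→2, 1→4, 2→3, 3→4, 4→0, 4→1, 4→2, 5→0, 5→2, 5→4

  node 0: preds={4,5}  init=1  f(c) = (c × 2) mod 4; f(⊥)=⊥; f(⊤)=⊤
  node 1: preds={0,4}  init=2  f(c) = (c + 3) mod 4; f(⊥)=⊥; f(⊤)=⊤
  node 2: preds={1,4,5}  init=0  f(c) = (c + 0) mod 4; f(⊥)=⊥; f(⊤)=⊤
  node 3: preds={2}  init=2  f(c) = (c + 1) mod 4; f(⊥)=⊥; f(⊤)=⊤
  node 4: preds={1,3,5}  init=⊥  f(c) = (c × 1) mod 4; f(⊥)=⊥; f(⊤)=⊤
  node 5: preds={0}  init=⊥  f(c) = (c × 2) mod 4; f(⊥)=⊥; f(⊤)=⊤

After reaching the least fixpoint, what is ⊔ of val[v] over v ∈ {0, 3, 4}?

Iteration log — 14 steps:
  step 1. node 0  ⊔preds=⊥  new=1  stable
  step 2. node 1  ⊔preds=1  new=⊤  old=2  +wl: 
  step 3. node 2  ⊔preds=⊤  new=⊤  old=0  +wl: 
  step 4. node 3  ⊔preds=⊤  new=⊤  old=2  +wl: 
  step 5. node 4  ⊔preds=⊤  new=⊤  old=⊥  +wl: 0,1,2
  step 6. node 5  ⊔preds=1  new=2  old=⊥  +wl: 4
  step 7. node 0  ⊔preds=⊤  new=⊤  old=1  +wl: 5
  step 8. node 1  ⊔preds=⊤  new=⊤  stable
  step 9. node 2  ⊔preds=⊤  new=⊤  stable
  step 10. node 4  ⊔preds=⊤  new=⊤  stable
  step 11. node 5  ⊔preds=⊤  new=⊤  old=2  +wl: 0,2,4
  step 12. node 0  ⊔preds=⊤  new=⊤  stable
  step 13. node 2  ⊔preds=⊤  new=⊤  stable
  step 14. node 4  ⊔preds=⊤  new=⊤  stable

Least fixpoint reached:
  node 0: ⊤
  node 1: ⊤
  node 2: ⊤
  node 3: ⊤
  node 4: ⊤
  node 5: ⊤

⊤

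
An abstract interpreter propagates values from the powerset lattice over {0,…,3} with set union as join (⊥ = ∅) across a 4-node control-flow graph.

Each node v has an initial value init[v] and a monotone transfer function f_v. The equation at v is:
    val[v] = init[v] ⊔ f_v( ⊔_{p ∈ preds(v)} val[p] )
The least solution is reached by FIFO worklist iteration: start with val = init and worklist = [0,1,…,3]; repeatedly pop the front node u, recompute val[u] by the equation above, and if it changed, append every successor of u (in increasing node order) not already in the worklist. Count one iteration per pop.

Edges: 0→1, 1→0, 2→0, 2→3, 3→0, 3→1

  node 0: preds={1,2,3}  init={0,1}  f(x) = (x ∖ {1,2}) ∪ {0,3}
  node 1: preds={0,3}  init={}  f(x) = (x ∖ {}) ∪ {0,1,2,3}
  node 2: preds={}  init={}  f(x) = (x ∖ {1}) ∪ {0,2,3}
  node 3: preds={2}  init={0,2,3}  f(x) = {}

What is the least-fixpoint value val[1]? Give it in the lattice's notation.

Trace (5 dequeues):
  [1] u=0 | in {0,2,3} | out {0,1,3} | prev {0,1} | push {}
  [2] u=1 | in {0,1,2,3} | out {0,1,2,3} | prev {} | push {0}
  [3] u=2 | in {} | out {0,2,3} | prev {} | push {}
  [4] u=3 | in {0,2,3} | out {0,2,3} | ==
  [5] u=0 | in {0,1,2,3} | out {0,1,3} | ==

Converged values:
  [0] {0,1,3}
  [1] {0,1,2,3}
  [2] {0,2,3}
  [3] {0,2,3}

{0,1,2,3}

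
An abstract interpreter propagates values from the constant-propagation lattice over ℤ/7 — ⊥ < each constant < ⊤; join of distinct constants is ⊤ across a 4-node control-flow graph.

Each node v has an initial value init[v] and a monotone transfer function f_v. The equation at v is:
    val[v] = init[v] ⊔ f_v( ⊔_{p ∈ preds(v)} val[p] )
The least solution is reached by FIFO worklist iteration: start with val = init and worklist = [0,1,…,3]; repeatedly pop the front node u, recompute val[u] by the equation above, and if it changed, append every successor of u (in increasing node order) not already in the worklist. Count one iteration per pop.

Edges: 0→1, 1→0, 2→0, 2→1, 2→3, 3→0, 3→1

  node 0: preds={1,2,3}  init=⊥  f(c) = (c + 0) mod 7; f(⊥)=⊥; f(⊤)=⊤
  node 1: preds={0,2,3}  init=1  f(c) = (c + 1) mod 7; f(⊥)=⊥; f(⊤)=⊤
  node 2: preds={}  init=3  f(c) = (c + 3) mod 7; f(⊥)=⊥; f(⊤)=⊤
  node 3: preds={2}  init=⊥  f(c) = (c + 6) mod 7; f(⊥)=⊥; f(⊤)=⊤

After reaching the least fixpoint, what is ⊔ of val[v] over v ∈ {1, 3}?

Iteration log — 6 steps:
  step 1. node 0  ⊔preds=⊤  new=⊤  old=⊥  +wl: 
  step 2. node 1  ⊔preds=⊤  new=⊤  old=1  +wl: 0
  step 3. node 2  ⊔preds=⊥  new=3  stable
  step 4. node 3  ⊔preds=3  new=2  old=⊥  +wl: 1
  step 5. node 0  ⊔preds=⊤  new=⊤  stable
  step 6. node 1  ⊔preds=⊤  new=⊤  stable

Least fixpoint reached:
  node 0: ⊤
  node 1: ⊤
  node 2: 3
  node 3: 2

⊤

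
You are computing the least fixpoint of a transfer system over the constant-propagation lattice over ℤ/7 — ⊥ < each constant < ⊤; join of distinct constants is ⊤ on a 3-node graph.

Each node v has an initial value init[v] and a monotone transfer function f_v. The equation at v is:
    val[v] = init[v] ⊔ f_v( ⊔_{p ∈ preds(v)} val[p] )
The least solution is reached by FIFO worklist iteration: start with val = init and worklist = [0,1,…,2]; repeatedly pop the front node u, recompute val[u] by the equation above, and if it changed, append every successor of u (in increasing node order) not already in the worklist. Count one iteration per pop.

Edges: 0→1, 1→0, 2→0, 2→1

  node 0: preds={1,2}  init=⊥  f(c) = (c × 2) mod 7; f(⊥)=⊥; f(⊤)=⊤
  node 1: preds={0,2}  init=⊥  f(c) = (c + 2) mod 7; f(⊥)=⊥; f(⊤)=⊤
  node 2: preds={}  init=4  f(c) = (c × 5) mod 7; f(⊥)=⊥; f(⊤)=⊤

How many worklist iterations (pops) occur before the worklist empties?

5

Worklist (5 pops):
  #1 pop 0: in=4 → 1 (was ⊥); enqueue []
  #2 pop 1: in=⊤ → ⊤ (was ⊥); enqueue [0]
  #3 pop 2: in=⊥ → 4 (no change)
  #4 pop 0: in=⊤ → ⊤ (was 1); enqueue [1]
  #5 pop 1: in=⊤ → ⊤ (no change)

Fixpoint:
  val[0] = ⊤
  val[1] = ⊤
  val[2] = 4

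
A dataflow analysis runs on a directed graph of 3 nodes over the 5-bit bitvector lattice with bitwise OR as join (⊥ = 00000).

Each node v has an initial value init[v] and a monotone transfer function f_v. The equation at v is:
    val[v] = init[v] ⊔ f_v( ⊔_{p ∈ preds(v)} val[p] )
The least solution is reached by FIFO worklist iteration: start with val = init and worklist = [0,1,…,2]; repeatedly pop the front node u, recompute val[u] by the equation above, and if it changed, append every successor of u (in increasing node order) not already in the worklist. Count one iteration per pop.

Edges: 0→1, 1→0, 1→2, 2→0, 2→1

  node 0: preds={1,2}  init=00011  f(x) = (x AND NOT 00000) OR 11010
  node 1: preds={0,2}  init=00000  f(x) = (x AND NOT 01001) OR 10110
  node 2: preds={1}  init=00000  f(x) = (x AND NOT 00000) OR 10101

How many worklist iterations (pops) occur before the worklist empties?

5

Trace (5 dequeues):
  [1] u=0 | in 00000 | out 11011 | prev 00011 | push {}
  [2] u=1 | in 11011 | out 10110 | prev 00000 | push {0}
  [3] u=2 | in 10110 | out 10111 | prev 00000 | push {1}
  [4] u=0 | in 10111 | out 11111 | prev 11011 | push {}
  [5] u=1 | in 11111 | out 10110 | ==

Converged values:
  [0] 11111
  [1] 10110
  [2] 10111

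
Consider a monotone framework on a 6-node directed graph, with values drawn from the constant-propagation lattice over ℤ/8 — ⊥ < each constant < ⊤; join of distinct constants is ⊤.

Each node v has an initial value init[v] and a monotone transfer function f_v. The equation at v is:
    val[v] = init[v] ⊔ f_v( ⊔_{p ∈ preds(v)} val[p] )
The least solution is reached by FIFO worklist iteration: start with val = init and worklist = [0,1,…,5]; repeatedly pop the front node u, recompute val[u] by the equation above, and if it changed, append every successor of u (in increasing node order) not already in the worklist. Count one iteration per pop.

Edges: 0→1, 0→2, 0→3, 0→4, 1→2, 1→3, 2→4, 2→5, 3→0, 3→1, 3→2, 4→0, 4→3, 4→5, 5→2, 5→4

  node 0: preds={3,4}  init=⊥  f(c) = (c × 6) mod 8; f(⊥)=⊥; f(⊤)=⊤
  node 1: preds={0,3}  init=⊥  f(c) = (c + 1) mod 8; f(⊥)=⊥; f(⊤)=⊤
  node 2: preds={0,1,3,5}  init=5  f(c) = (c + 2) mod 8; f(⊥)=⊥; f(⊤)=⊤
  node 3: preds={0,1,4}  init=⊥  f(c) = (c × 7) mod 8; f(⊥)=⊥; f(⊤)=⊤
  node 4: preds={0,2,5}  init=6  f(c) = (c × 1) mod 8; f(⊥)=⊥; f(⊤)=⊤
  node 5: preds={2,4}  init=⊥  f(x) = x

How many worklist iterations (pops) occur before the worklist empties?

11

Trace (11 dequeues):
  [1] u=0 | in 6 | out 4 | prev ⊥ | push {}
  [2] u=1 | in 4 | out 5 | prev ⊥ | push {}
  [3] u=2 | in ⊤ | out ⊤ | prev 5 | push {}
  [4] u=3 | in ⊤ | out ⊤ | prev ⊥ | push {0,1,2}
  [5] u=4 | in ⊤ | out ⊤ | prev 6 | push {3}
  [6] u=5 | in ⊤ | out ⊤ | prev ⊥ | push {4}
  [7] u=0 | in ⊤ | out ⊤ | prev 4 | push {}
  [8] u=1 | in ⊤ | out ⊤ | prev 5 | push {}
  [9] u=2 | in ⊤ | out ⊤ | ==
  [10] u=3 | in ⊤ | out ⊤ | ==
  [11] u=4 | in ⊤ | out ⊤ | ==

Converged values:
  [0] ⊤
  [1] ⊤
  [2] ⊤
  [3] ⊤
  [4] ⊤
  [5] ⊤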